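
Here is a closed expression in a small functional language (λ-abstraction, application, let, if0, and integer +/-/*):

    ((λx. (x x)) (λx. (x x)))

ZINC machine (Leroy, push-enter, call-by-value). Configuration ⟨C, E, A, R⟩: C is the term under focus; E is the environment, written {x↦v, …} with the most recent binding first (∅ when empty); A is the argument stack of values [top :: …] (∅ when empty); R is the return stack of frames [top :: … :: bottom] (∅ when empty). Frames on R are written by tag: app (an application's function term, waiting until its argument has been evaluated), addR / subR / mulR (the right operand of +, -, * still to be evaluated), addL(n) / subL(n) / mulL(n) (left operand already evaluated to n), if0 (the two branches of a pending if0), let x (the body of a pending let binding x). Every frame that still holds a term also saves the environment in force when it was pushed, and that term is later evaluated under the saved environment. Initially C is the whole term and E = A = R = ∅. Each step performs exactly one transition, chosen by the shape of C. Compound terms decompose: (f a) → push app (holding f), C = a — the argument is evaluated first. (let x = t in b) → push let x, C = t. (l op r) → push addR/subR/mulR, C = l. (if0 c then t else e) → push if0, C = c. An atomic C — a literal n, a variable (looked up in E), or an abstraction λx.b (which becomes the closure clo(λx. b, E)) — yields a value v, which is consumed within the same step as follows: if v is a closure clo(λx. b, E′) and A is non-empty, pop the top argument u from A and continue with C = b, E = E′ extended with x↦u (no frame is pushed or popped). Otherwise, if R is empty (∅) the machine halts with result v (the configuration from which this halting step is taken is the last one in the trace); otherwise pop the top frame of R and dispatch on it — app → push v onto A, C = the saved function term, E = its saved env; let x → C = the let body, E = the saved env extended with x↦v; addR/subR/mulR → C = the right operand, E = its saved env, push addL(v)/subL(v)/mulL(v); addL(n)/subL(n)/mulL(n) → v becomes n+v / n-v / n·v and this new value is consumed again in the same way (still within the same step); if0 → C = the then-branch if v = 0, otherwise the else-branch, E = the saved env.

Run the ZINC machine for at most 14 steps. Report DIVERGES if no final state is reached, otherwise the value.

step 0: <C=((λx. (x x)) (λx. (x x))), E=∅, A=∅, R=∅>
step 1: <C=(λx. (x x)), E=∅, A=∅, R=[app]>
step 2: <C=(λx. (x x)), E=∅, A=[clo(λx. (x x), ∅)], R=∅>
step 3: <C=(x x), E={x↦clo(λx. (x x), ∅)}, A=∅, R=∅>
step 4: <C=x, E={x↦clo(λx. (x x), ∅)}, A=∅, R=[app]>
step 5: <C=x, E={x↦clo(λx. (x x), ∅)}, A=[clo(λx. (x x), ∅)], R=∅>
… configuration repeats with period 3 (steps 3–5 recur indefinitely) …

Answer: DIVERGES (no final state within 14 steps)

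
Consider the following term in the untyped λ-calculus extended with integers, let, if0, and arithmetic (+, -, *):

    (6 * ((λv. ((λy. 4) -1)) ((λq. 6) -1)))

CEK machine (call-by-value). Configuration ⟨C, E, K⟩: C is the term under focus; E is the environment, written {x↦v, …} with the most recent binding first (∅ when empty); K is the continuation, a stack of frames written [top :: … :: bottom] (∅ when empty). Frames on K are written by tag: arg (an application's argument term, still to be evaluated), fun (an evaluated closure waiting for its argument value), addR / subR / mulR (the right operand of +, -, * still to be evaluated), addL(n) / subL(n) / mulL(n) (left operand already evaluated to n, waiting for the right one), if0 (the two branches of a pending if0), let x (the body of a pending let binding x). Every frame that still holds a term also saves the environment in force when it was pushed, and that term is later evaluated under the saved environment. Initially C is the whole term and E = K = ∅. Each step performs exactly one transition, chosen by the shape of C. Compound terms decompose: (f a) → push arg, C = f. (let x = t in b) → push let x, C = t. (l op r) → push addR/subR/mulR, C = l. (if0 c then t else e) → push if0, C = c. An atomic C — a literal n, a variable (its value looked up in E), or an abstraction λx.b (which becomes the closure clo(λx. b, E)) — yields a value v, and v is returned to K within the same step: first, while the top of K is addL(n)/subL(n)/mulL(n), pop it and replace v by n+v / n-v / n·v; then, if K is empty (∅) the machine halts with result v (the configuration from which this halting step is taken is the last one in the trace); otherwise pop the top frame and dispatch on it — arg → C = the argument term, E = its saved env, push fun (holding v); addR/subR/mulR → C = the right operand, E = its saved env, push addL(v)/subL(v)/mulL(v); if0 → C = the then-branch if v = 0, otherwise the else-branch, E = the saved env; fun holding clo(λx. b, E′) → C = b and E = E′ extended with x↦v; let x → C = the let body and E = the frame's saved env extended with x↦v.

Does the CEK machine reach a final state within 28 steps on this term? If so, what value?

Answer: 24

Machine steps:
step 0: [C=(6 * ((λv. ((λy. 4) -1)) ((λq. 6) -1))) | E=∅ | K=∅]
step 1: [C=6 | E=∅ | K=[mulR]]
step 2: [C=((λv. ((λy. 4) -1)) ((λq. 6) -1)) | E=∅ | K=[mulL(6)]]
step 3: [C=(λv. ((λy. 4) -1)) | E=∅ | K=[arg :: mulL(6)]]
step 4: [C=((λq. 6) -1) | E=∅ | K=[fun :: mulL(6)]]
step 5: [C=(λq. 6) | E=∅ | K=[arg :: fun :: mulL(6)]]
step 6: [C=-1 | E=∅ | K=[fun :: fun :: mulL(6)]]
step 7: [C=6 | E={q↦-1} | K=[fun :: mulL(6)]]
step 8: [C=((λy. 4) -1) | E={v↦6} | K=[mulL(6)]]
step 9: [C=(λy. 4) | E={v↦6} | K=[arg :: mulL(6)]]
step 10: [C=-1 | E={v↦6} | K=[fun :: mulL(6)]]
step 11: [C=4 | E={y↦-1, v↦6} | K=[mulL(6)]]
→ final value 24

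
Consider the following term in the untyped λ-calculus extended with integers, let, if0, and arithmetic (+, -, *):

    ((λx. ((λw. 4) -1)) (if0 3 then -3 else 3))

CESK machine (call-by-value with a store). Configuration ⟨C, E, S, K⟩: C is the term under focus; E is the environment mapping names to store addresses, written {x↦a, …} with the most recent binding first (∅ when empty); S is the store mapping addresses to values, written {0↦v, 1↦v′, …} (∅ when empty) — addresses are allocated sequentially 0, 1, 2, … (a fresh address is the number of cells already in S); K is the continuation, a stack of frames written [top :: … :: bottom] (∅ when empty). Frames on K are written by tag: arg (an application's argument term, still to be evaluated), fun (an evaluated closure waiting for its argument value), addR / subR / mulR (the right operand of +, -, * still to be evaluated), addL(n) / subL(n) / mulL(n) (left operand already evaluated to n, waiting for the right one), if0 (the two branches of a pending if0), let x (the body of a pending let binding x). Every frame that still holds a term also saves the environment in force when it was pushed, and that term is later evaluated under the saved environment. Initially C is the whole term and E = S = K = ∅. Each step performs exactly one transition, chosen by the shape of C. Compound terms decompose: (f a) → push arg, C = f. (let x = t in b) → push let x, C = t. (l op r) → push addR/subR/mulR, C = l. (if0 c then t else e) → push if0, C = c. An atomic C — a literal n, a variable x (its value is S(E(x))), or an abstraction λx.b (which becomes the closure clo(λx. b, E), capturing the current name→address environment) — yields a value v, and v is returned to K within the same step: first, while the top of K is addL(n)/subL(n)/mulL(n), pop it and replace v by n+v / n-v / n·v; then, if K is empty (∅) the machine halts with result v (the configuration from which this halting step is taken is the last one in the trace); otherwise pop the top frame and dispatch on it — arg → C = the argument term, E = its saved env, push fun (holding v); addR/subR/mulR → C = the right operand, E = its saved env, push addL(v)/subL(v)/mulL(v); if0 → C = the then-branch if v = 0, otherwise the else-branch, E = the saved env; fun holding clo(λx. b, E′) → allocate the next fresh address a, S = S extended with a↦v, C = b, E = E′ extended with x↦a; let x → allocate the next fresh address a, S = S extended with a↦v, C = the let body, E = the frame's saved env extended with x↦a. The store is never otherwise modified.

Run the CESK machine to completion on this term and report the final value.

Answer: 4

Derivation:
[0] <C=((λx. ((λw. 4) -1)) (if0 3 then -3 else 3)), E=∅, S=∅, K=∅>
[1] <C=(λx. ((λw. 4) -1)), E=∅, S=∅, K=[arg]>
[2] <C=(if0 3 then -3 else 3), E=∅, S=∅, K=[fun]>
[3] <C=3, E=∅, S=∅, K=[if0 :: fun]>
[4] <C=3, E=∅, S=∅, K=[fun]>
[5] <C=((λw. 4) -1), E={x↦0}, S={0↦3}, K=∅>
[6] <C=(λw. 4), E={x↦0}, S={0↦3}, K=[arg]>
[7] <C=-1, E={x↦0}, S={0↦3}, K=[fun]>
[8] <C=4, E={w↦1, x↦0}, S={0↦3, 1↦-1}, K=∅>
→ final value 4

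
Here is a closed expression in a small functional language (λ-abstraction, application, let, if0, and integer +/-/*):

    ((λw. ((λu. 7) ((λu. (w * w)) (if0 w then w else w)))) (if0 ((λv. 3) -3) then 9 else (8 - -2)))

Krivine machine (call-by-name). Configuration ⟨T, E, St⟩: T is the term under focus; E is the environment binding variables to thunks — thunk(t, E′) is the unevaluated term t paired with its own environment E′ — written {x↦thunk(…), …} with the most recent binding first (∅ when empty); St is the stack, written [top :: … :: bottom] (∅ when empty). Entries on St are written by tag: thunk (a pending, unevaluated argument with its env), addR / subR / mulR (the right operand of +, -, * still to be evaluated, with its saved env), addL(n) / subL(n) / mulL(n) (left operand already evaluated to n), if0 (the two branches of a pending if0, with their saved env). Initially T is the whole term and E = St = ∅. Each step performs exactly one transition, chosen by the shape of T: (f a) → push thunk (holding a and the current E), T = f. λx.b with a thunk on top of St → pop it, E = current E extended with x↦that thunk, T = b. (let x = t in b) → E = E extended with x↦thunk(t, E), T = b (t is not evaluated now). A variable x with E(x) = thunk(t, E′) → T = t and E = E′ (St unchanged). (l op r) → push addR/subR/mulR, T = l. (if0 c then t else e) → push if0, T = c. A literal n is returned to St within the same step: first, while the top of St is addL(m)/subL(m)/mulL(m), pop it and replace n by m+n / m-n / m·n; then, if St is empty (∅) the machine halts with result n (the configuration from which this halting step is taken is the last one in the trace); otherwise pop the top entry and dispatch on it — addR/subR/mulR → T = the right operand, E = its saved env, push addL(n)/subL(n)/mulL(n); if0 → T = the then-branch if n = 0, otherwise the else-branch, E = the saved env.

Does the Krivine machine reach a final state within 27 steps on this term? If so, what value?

Answer: 7

Execution trace:
step 0: ⟨T=((λw. ((λu. 7) ((λu. (w * w)) (if0 w then w else w)))) (if0 ((λv. 3) -3) then 9 else (8 - -2))); E=∅; St=∅⟩
step 1: ⟨T=(λw. ((λu. 7) ((λu. (w * w)) (if0 w then w else w)))); E=∅; St=[thunk]⟩
step 2: ⟨T=((λu. 7) ((λu. (w * w)) (if0 w then w else w))); E={w↦thunk((if0 ((λv. 3) -3) then 9 else (8 - -2)), ∅)}; St=∅⟩
step 3: ⟨T=(λu. 7); E={w↦thunk((if0 ((λv. 3) -3) then 9 else (8 - -2)), ∅)}; St=[thunk]⟩
step 4: ⟨T=7; E={u↦thunk(((λu. (w * w)) (if0 w then w else w)), {w↦thunk((if0 ((λv. 3) -3) then 9 else (8 - -2)), ∅)}), w↦thunk((if0 ((λv. 3) -3) then 9 else (8 - -2)), ∅)}; St=∅⟩
→ final value 7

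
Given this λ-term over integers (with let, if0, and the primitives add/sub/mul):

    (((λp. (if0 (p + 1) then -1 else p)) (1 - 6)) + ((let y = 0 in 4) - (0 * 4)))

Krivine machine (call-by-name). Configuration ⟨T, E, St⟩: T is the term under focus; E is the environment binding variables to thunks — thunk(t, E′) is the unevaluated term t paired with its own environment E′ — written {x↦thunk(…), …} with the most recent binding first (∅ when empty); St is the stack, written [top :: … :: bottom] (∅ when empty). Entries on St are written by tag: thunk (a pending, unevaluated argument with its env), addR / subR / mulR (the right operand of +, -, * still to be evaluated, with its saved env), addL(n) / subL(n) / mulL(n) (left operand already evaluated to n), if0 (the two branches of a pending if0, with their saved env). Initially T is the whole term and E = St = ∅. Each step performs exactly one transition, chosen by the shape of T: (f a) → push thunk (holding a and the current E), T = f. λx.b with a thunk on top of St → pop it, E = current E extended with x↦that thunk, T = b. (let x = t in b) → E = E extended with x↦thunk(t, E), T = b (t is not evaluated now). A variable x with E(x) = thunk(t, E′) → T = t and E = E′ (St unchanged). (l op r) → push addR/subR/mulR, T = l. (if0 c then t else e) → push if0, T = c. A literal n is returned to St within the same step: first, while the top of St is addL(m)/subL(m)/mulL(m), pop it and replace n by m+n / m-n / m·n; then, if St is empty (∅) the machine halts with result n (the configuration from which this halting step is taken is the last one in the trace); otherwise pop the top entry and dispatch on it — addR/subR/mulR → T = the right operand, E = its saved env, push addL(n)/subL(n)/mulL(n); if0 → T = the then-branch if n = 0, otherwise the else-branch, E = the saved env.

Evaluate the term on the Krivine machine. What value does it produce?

[0] ⟨T=(((λp. (if0 (p + 1) then -1 else p)) (1 - 6)) + ((let y = 0 in 4) - (0 * 4))); E=∅; St=∅⟩
[1] ⟨T=((λp. (if0 (p + 1) then -1 else p)) (1 - 6)); E=∅; St=[addR]⟩
[2] ⟨T=(λp. (if0 (p + 1) then -1 else p)); E=∅; St=[thunk :: addR]⟩
[3] ⟨T=(if0 (p + 1) then -1 else p); E={p↦thunk((1 - 6), ∅)}; St=[addR]⟩
[4] ⟨T=(p + 1); E={p↦thunk((1 - 6), ∅)}; St=[if0 :: addR]⟩
[5] ⟨T=p; E={p↦thunk((1 - 6), ∅)}; St=[addR :: if0 :: addR]⟩
[6] ⟨T=(1 - 6); E=∅; St=[addR :: if0 :: addR]⟩
[7] ⟨T=1; E=∅; St=[subR :: addR :: if0 :: addR]⟩
[8] ⟨T=6; E=∅; St=[subL(1) :: addR :: if0 :: addR]⟩
[9] ⟨T=1; E={p↦thunk((1 - 6), ∅)}; St=[addL(-5) :: if0 :: addR]⟩
[10] ⟨T=p; E={p↦thunk((1 - 6), ∅)}; St=[addR]⟩
[11] ⟨T=(1 - 6); E=∅; St=[addR]⟩
[12] ⟨T=1; E=∅; St=[subR :: addR]⟩
[13] ⟨T=6; E=∅; St=[subL(1) :: addR]⟩
[14] ⟨T=((let y = 0 in 4) - (0 * 4)); E=∅; St=[addL(-5)]⟩
[15] ⟨T=(let y = 0 in 4); E=∅; St=[subR :: addL(-5)]⟩
[16] ⟨T=4; E={y↦thunk(0, ∅)}; St=[subR :: addL(-5)]⟩
[17] ⟨T=(0 * 4); E=∅; St=[subL(4) :: addL(-5)]⟩
[18] ⟨T=0; E=∅; St=[mulR :: subL(4) :: addL(-5)]⟩
[19] ⟨T=4; E=∅; St=[mulL(0) :: subL(4) :: addL(-5)]⟩
→ final value -1

Answer: -1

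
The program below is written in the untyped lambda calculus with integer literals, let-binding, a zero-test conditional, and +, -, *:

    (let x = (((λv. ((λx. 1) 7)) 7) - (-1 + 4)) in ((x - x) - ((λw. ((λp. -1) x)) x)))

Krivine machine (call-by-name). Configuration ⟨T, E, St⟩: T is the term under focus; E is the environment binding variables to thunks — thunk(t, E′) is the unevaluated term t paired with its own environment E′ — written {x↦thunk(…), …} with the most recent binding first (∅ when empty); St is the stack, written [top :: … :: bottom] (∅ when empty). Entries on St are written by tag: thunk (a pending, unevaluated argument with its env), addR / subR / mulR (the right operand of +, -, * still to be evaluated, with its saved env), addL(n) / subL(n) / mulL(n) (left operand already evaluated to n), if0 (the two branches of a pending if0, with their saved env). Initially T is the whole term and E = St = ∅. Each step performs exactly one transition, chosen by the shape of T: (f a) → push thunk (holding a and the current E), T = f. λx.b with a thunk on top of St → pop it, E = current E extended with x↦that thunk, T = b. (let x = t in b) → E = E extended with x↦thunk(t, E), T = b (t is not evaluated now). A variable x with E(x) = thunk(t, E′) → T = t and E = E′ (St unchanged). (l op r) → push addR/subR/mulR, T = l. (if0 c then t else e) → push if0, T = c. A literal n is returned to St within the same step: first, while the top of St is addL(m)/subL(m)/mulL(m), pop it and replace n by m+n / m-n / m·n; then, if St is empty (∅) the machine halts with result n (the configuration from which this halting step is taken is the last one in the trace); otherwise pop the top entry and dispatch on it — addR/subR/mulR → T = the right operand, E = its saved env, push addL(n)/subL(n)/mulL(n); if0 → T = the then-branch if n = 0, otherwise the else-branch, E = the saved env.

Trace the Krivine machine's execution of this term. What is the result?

step 0: ⟨T=(let x = (((λv. ((λx. 1) 7)) 7) - (-1 + 4)) in ((x - x) - ((λw. ((λp. -1) x)) x))); E=∅; St=∅⟩
step 1: ⟨T=((x - x) - ((λw. ((λp. -1) x)) x)); E={x↦thunk((((λv. ((λx. 1) 7)) 7) - (-1 + 4)), ∅)}; St=∅⟩
step 2: ⟨T=(x - x); E={x↦thunk((((λv. ((λx. 1) 7)) 7) - (-1 + 4)), ∅)}; St=[subR]⟩
step 3: ⟨T=x; E={x↦thunk((((λv. ((λx. 1) 7)) 7) - (-1 + 4)), ∅)}; St=[subR :: subR]⟩
step 4: ⟨T=(((λv. ((λx. 1) 7)) 7) - (-1 + 4)); E=∅; St=[subR :: subR]⟩
step 5: ⟨T=((λv. ((λx. 1) 7)) 7); E=∅; St=[subR :: subR :: subR]⟩
step 6: ⟨T=(λv. ((λx. 1) 7)); E=∅; St=[thunk :: subR :: subR :: subR]⟩
step 7: ⟨T=((λx. 1) 7); E={v↦thunk(7, ∅)}; St=[subR :: subR :: subR]⟩
step 8: ⟨T=(λx. 1); E={v↦thunk(7, ∅)}; St=[thunk :: subR :: subR :: subR]⟩
step 9: ⟨T=1; E={x↦thunk(7, {v↦thunk(7, ∅)}), v↦thunk(7, ∅)}; St=[subR :: subR :: subR]⟩
step 10: ⟨T=(-1 + 4); E=∅; St=[subL(1) :: subR :: subR]⟩
step 11: ⟨T=-1; E=∅; St=[addR :: subL(1) :: subR :: subR]⟩
step 12: ⟨T=4; E=∅; St=[addL(-1) :: subL(1) :: subR :: subR]⟩
step 13: ⟨T=x; E={x↦thunk((((λv. ((λx. 1) 7)) 7) - (-1 + 4)), ∅)}; St=[subL(-2) :: subR]⟩
step 14: ⟨T=(((λv. ((λx. 1) 7)) 7) - (-1 + 4)); E=∅; St=[subL(-2) :: subR]⟩
step 15: ⟨T=((λv. ((λx. 1) 7)) 7); E=∅; St=[subR :: subL(-2) :: subR]⟩
step 16: ⟨T=(λv. ((λx. 1) 7)); E=∅; St=[thunk :: subR :: subL(-2) :: subR]⟩
step 17: ⟨T=((λx. 1) 7); E={v↦thunk(7, ∅)}; St=[subR :: subL(-2) :: subR]⟩
step 18: ⟨T=(λx. 1); E={v↦thunk(7, ∅)}; St=[thunk :: subR :: subL(-2) :: subR]⟩
step 19: ⟨T=1; E={x↦thunk(7, {v↦thunk(7, ∅)}), v↦thunk(7, ∅)}; St=[subR :: subL(-2) :: subR]⟩
step 20: ⟨T=(-1 + 4); E=∅; St=[subL(1) :: subL(-2) :: subR]⟩
step 21: ⟨T=-1; E=∅; St=[addR :: subL(1) :: subL(-2) :: subR]⟩
step 22: ⟨T=4; E=∅; St=[addL(-1) :: subL(1) :: subL(-2) :: subR]⟩
step 23: ⟨T=((λw. ((λp. -1) x)) x); E={x↦thunk((((λv. ((λx. 1) 7)) 7) - (-1 + 4)), ∅)}; St=[subL(0)]⟩
step 24: ⟨T=(λw. ((λp. -1) x)); E={x↦thunk((((λv. ((λx. 1) 7)) 7) - (-1 + 4)), ∅)}; St=[thunk :: subL(0)]⟩
step 25: ⟨T=((λp. -1) x); E={w↦thunk(x, {x↦thunk((((λv. ((λx. 1) 7)) 7) - (-1 + 4)), ∅)}), x↦thunk((((λv. ((λx. 1) 7)) 7) - (-1 + 4)), ∅)}; St=[subL(0)]⟩
step 26: ⟨T=(λp. -1); E={w↦thunk(x, {x↦thunk((((λv. ((λx. 1) 7)) 7) - (-1 + 4)), ∅)}), x↦thunk((((λv. ((λx. 1) 7)) 7) - (-1 + 4)), ∅)}; St=[thunk :: subL(0)]⟩
step 27: ⟨T=-1; E={p↦thunk(x, {w↦thunk(x, {x↦thunk((((λv. ((λx. 1) 7)) 7) - (-1 + 4)), ∅)}), x↦thunk((((λv. ((λx. 1) 7)) 7) - (-1 + 4)), ∅)}), w↦thunk(x, {x↦thunk((((λv. ((λx. 1) 7)) 7) - (-1 + 4)), ∅)}), x↦thunk((((λv. ((λx. 1) 7)) 7) - (-1 + 4)), ∅)}; St=[subL(0)]⟩
→ final value 1

Answer: 1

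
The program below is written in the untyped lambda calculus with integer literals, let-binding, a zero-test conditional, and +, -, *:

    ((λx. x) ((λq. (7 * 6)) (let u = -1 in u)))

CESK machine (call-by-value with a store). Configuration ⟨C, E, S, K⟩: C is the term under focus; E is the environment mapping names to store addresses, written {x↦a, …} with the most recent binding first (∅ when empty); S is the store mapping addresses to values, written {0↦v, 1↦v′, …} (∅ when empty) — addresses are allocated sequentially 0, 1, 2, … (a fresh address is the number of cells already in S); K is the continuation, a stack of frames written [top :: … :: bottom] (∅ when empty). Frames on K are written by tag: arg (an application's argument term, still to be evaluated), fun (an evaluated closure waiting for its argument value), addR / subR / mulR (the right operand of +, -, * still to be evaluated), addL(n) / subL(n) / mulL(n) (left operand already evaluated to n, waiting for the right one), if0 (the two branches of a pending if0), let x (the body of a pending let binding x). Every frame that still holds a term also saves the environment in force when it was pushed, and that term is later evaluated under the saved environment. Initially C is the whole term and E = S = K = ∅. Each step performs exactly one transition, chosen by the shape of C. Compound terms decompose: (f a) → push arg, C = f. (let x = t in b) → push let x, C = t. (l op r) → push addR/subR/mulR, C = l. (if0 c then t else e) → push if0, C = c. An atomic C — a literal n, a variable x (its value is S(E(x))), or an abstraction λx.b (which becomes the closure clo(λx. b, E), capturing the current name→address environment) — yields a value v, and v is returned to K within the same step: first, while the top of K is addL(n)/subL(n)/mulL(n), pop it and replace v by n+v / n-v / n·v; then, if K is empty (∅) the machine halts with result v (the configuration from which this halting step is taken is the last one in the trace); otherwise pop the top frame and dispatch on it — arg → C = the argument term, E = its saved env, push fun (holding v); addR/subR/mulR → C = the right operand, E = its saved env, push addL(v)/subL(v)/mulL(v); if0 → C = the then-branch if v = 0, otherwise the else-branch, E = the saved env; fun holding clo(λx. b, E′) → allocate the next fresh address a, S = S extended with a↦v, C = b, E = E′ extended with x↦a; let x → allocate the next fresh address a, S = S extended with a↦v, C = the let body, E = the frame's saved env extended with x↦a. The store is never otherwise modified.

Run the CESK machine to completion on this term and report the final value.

[0] [C=((λx. x) ((λq. (7 * 6)) (let u = -1 in u))) | E=∅ | S=∅ | K=∅]
[1] [C=(λx. x) | E=∅ | S=∅ | K=[arg]]
[2] [C=((λq. (7 * 6)) (let u = -1 in u)) | E=∅ | S=∅ | K=[fun]]
[3] [C=(λq. (7 * 6)) | E=∅ | S=∅ | K=[arg :: fun]]
[4] [C=(let u = -1 in u) | E=∅ | S=∅ | K=[fun :: fun]]
[5] [C=-1 | E=∅ | S=∅ | K=[let u :: fun :: fun]]
[6] [C=u | E={u↦0} | S={0↦-1} | K=[fun :: fun]]
[7] [C=(7 * 6) | E={q↦1} | S={0↦-1, 1↦-1} | K=[fun]]
[8] [C=7 | E={q↦1} | S={0↦-1, 1↦-1} | K=[mulR :: fun]]
[9] [C=6 | E={q↦1} | S={0↦-1, 1↦-1} | K=[mulL(7) :: fun]]
[10] [C=x | E={x↦2} | S={0↦-1, 1↦-1, 2↦42} | K=∅]
→ final value 42

Answer: 42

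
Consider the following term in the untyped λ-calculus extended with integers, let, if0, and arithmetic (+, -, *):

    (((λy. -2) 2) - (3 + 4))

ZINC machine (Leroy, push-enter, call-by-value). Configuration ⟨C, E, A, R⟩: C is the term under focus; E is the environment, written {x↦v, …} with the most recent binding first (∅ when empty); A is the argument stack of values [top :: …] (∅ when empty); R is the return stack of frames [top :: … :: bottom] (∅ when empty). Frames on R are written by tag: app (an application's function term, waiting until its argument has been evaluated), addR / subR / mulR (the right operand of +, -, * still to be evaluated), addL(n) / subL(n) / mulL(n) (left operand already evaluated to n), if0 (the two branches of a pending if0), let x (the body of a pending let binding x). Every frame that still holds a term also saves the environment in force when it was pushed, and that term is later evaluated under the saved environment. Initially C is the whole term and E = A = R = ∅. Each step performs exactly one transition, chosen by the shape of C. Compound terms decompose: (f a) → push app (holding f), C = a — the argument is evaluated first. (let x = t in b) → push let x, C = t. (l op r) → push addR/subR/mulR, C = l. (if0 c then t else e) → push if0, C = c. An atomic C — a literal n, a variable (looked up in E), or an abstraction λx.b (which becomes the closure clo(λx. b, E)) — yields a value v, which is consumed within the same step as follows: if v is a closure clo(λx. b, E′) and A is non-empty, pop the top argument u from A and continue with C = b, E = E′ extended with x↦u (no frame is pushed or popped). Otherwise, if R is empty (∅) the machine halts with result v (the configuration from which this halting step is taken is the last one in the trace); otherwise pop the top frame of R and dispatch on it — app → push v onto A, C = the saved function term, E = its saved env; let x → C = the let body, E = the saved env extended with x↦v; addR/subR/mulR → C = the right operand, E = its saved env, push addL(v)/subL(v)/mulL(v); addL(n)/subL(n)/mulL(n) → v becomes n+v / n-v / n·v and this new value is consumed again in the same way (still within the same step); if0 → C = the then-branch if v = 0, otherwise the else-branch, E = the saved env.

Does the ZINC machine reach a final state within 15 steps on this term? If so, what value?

[0] ⟨C=(((λy. -2) 2) - (3 + 4)); E=∅; A=∅; R=∅⟩
[1] ⟨C=((λy. -2) 2); E=∅; A=∅; R=[subR]⟩
[2] ⟨C=2; E=∅; A=∅; R=[app :: subR]⟩
[3] ⟨C=(λy. -2); E=∅; A=[2]; R=[subR]⟩
[4] ⟨C=-2; E={y↦2}; A=∅; R=[subR]⟩
[5] ⟨C=(3 + 4); E=∅; A=∅; R=[subL(-2)]⟩
[6] ⟨C=3; E=∅; A=∅; R=[addR :: subL(-2)]⟩
[7] ⟨C=4; E=∅; A=∅; R=[addL(3) :: subL(-2)]⟩
→ final value -9

Answer: -9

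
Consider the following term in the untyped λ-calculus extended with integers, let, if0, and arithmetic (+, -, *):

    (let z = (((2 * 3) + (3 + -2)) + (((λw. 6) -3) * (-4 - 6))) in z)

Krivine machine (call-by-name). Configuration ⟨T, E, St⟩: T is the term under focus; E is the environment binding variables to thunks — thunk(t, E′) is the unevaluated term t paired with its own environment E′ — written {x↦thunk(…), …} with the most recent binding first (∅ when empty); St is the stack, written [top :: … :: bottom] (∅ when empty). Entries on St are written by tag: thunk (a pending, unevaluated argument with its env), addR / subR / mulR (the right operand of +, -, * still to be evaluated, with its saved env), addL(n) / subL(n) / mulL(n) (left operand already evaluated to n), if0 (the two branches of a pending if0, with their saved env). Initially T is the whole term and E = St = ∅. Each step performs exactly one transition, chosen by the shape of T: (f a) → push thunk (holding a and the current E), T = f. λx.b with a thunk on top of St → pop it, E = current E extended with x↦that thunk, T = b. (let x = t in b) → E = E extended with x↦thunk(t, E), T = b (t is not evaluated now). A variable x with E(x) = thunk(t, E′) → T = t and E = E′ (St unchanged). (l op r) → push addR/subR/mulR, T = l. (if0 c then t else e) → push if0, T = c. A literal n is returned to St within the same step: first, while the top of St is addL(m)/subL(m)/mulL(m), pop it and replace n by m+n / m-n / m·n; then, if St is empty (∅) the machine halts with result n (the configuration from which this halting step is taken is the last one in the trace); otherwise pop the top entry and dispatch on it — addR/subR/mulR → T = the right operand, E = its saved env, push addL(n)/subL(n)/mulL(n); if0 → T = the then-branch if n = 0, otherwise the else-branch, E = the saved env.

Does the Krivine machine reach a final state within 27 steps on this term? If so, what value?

[0] <T=(let z = (((2 * 3) + (3 + -2)) + (((λw. 6) -3) * (-4 - 6))) in z), E=∅, St=∅>
[1] <T=z, E={z↦thunk((((2 * 3) + (3 + -2)) + (((λw. 6) -3) * (-4 - 6))), ∅)}, St=∅>
[2] <T=(((2 * 3) + (3 + -2)) + (((λw. 6) -3) * (-4 - 6))), E=∅, St=∅>
[3] <T=((2 * 3) + (3 + -2)), E=∅, St=[addR]>
[4] <T=(2 * 3), E=∅, St=[addR :: addR]>
[5] <T=2, E=∅, St=[mulR :: addR :: addR]>
[6] <T=3, E=∅, St=[mulL(2) :: addR :: addR]>
[7] <T=(3 + -2), E=∅, St=[addL(6) :: addR]>
[8] <T=3, E=∅, St=[addR :: addL(6) :: addR]>
[9] <T=-2, E=∅, St=[addL(3) :: addL(6) :: addR]>
[10] <T=(((λw. 6) -3) * (-4 - 6)), E=∅, St=[addL(7)]>
[11] <T=((λw. 6) -3), E=∅, St=[mulR :: addL(7)]>
[12] <T=(λw. 6), E=∅, St=[thunk :: mulR :: addL(7)]>
[13] <T=6, E={w↦thunk(-3, ∅)}, St=[mulR :: addL(7)]>
[14] <T=(-4 - 6), E=∅, St=[mulL(6) :: addL(7)]>
[15] <T=-4, E=∅, St=[subR :: mulL(6) :: addL(7)]>
[16] <T=6, E=∅, St=[subL(-4) :: mulL(6) :: addL(7)]>
→ final value -53

Answer: -53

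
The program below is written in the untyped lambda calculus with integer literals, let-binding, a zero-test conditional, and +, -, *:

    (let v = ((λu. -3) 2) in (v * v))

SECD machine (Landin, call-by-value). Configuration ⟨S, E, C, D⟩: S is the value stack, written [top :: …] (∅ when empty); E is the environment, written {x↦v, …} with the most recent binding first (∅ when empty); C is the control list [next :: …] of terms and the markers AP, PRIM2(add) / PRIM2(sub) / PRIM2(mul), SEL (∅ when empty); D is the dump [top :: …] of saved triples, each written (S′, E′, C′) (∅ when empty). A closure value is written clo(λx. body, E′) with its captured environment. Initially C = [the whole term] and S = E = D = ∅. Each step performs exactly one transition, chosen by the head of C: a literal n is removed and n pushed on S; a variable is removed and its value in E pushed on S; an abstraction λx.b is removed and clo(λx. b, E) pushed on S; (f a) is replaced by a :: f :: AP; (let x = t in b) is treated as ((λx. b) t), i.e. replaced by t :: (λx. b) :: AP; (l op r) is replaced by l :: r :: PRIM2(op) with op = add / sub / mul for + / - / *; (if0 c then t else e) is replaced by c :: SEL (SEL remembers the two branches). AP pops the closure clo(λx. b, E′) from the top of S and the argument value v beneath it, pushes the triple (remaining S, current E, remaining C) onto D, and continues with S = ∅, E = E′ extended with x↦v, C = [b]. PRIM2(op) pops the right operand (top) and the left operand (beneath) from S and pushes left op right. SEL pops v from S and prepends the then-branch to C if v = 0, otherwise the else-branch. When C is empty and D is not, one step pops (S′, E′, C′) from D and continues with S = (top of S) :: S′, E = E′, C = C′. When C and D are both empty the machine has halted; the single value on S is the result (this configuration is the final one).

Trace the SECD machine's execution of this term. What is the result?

Answer: 9

Execution trace:
[0] ⟨S=∅; E=∅; C=[(let v = ((λu. -3) 2) in (v * v))]; D=∅⟩
[1] ⟨S=∅; E=∅; C=[((λu. -3) 2) :: (λv. (v * v)) :: AP]; D=∅⟩
[2] ⟨S=∅; E=∅; C=[2 :: (λu. -3) :: AP :: (λv. (v * v)) :: AP]; D=∅⟩
[3] ⟨S=[2]; E=∅; C=[(λu. -3) :: AP :: (λv. (v * v)) :: AP]; D=∅⟩
[4] ⟨S=[clo(λu. -3, ∅) :: 2]; E=∅; C=[AP :: (λv. (v * v)) :: AP]; D=∅⟩
[5] ⟨S=∅; E={u↦2}; C=[-3]; D=[(∅, ∅, [(λv. (v * v)) :: AP])]⟩
[6] ⟨S=[-3]; E={u↦2}; C=∅; D=[(∅, ∅, [(λv. (v * v)) :: AP])]⟩
[7] ⟨S=[-3]; E=∅; C=[(λv. (v * v)) :: AP]; D=∅⟩
[8] ⟨S=[clo(λv. (v * v), ∅) :: -3]; E=∅; C=[AP]; D=∅⟩
[9] ⟨S=∅; E={v↦-3}; C=[(v * v)]; D=[(∅, ∅, ∅)]⟩
[10] ⟨S=∅; E={v↦-3}; C=[v :: v :: PRIM2(mul)]; D=[(∅, ∅, ∅)]⟩
[11] ⟨S=[-3]; E={v↦-3}; C=[v :: PRIM2(mul)]; D=[(∅, ∅, ∅)]⟩
[12] ⟨S=[-3 :: -3]; E={v↦-3}; C=[PRIM2(mul)]; D=[(∅, ∅, ∅)]⟩
[13] ⟨S=[9]; E={v↦-3}; C=∅; D=[(∅, ∅, ∅)]⟩
[14] ⟨S=[9]; E=∅; C=∅; D=∅⟩
→ final value 9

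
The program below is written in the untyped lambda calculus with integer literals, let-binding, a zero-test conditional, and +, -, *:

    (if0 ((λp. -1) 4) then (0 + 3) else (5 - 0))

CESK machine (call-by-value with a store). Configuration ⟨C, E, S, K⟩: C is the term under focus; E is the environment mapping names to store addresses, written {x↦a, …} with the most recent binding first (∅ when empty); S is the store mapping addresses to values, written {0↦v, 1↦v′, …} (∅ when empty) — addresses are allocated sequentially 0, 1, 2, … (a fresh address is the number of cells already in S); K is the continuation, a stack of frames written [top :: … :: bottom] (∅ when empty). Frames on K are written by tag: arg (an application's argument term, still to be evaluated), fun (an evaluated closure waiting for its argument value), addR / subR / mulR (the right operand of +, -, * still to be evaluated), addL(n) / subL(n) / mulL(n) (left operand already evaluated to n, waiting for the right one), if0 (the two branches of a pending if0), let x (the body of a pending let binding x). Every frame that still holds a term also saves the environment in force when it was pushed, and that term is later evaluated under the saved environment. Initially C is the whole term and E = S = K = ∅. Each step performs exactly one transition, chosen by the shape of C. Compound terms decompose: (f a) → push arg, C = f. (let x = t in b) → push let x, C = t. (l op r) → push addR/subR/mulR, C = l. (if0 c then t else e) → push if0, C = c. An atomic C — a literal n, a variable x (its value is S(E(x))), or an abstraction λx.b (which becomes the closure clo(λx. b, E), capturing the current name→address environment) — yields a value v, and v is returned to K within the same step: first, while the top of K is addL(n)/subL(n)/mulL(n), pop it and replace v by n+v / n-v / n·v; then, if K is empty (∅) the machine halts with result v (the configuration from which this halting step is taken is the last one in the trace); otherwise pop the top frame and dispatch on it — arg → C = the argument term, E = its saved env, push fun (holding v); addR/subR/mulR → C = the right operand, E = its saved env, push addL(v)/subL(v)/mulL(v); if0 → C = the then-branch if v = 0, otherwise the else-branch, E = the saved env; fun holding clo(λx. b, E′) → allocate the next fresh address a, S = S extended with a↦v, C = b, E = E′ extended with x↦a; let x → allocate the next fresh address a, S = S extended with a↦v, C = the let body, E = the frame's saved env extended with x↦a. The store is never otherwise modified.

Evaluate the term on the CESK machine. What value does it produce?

0. [C=(if0 ((λp. -1) 4) then (0 + 3) else (5 - 0)) | E=∅ | S=∅ | K=∅]
1. [C=((λp. -1) 4) | E=∅ | S=∅ | K=[if0]]
2. [C=(λp. -1) | E=∅ | S=∅ | K=[arg :: if0]]
3. [C=4 | E=∅ | S=∅ | K=[fun :: if0]]
4. [C=-1 | E={p↦0} | S={0↦4} | K=[if0]]
5. [C=(5 - 0) | E=∅ | S={0↦4} | K=∅]
6. [C=5 | E=∅ | S={0↦4} | K=[subR]]
7. [C=0 | E=∅ | S={0↦4} | K=[subL(5)]]
→ final value 5

Answer: 5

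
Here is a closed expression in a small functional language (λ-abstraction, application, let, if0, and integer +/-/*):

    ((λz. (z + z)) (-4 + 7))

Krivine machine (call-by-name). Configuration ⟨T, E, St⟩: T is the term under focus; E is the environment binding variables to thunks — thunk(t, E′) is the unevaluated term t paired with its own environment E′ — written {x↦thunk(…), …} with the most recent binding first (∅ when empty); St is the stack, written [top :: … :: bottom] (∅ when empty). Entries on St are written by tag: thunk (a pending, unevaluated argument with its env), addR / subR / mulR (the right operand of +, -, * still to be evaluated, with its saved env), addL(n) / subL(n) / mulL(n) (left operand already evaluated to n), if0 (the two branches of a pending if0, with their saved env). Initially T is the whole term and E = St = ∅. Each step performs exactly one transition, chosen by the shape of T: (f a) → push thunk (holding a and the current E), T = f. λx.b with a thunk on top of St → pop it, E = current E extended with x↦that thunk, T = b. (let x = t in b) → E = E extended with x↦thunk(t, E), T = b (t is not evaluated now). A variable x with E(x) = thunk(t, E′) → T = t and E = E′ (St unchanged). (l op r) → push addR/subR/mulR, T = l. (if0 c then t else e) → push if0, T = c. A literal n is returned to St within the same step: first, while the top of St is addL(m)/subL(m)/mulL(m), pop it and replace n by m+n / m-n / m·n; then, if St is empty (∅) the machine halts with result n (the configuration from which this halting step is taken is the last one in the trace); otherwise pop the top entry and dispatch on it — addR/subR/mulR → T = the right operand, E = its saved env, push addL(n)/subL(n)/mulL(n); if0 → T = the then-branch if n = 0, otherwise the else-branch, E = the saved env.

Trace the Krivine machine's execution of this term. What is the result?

step 0: [T=((λz. (z + z)) (-4 + 7)) | E=∅ | St=∅]
step 1: [T=(λz. (z + z)) | E=∅ | St=[thunk]]
step 2: [T=(z + z) | E={z↦thunk((-4 + 7), ∅)} | St=∅]
step 3: [T=z | E={z↦thunk((-4 + 7), ∅)} | St=[addR]]
step 4: [T=(-4 + 7) | E=∅ | St=[addR]]
step 5: [T=-4 | E=∅ | St=[addR :: addR]]
step 6: [T=7 | E=∅ | St=[addL(-4) :: addR]]
step 7: [T=z | E={z↦thunk((-4 + 7), ∅)} | St=[addL(3)]]
step 8: [T=(-4 + 7) | E=∅ | St=[addL(3)]]
step 9: [T=-4 | E=∅ | St=[addR :: addL(3)]]
step 10: [T=7 | E=∅ | St=[addL(-4) :: addL(3)]]
→ final value 6

Answer: 6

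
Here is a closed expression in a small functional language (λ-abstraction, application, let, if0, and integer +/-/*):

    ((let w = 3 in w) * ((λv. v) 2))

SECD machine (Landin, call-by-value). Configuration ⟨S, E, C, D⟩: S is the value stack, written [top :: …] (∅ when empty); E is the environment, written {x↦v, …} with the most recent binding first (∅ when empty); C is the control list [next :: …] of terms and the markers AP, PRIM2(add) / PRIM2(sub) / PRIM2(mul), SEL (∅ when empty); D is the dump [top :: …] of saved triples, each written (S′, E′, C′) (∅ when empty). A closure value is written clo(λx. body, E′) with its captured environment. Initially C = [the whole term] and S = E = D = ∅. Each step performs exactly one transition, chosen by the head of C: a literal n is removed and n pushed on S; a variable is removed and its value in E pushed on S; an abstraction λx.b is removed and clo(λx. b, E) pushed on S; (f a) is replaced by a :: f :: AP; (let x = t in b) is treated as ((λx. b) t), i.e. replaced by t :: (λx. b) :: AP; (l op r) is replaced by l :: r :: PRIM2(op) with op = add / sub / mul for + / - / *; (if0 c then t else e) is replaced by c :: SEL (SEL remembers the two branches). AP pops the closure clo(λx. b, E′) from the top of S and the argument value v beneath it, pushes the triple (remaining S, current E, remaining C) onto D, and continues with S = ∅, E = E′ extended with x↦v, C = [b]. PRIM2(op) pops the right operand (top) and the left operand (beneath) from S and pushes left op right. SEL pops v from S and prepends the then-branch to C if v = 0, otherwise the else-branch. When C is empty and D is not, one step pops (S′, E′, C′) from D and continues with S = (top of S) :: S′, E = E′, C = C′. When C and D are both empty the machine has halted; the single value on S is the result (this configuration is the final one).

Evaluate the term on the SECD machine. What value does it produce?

0. ⟨S=∅; E=∅; C=[((let w = 3 in w) * ((λv. v) 2))]; D=∅⟩
1. ⟨S=∅; E=∅; C=[(let w = 3 in w) :: ((λv. v) 2) :: PRIM2(mul)]; D=∅⟩
2. ⟨S=∅; E=∅; C=[3 :: (λw. w) :: AP :: ((λv. v) 2) :: PRIM2(mul)]; D=∅⟩
3. ⟨S=[3]; E=∅; C=[(λw. w) :: AP :: ((λv. v) 2) :: PRIM2(mul)]; D=∅⟩
4. ⟨S=[clo(λw. w, ∅) :: 3]; E=∅; C=[AP :: ((λv. v) 2) :: PRIM2(mul)]; D=∅⟩
5. ⟨S=∅; E={w↦3}; C=[w]; D=[(∅, ∅, [((λv. v) 2) :: PRIM2(mul)])]⟩
6. ⟨S=[3]; E={w↦3}; C=∅; D=[(∅, ∅, [((λv. v) 2) :: PRIM2(mul)])]⟩
7. ⟨S=[3]; E=∅; C=[((λv. v) 2) :: PRIM2(mul)]; D=∅⟩
8. ⟨S=[3]; E=∅; C=[2 :: (λv. v) :: AP :: PRIM2(mul)]; D=∅⟩
9. ⟨S=[2 :: 3]; E=∅; C=[(λv. v) :: AP :: PRIM2(mul)]; D=∅⟩
10. ⟨S=[clo(λv. v, ∅) :: 2 :: 3]; E=∅; C=[AP :: PRIM2(mul)]; D=∅⟩
11. ⟨S=∅; E={v↦2}; C=[v]; D=[([3], ∅, [PRIM2(mul)])]⟩
12. ⟨S=[2]; E={v↦2}; C=∅; D=[([3], ∅, [PRIM2(mul)])]⟩
13. ⟨S=[2 :: 3]; E=∅; C=[PRIM2(mul)]; D=∅⟩
14. ⟨S=[6]; E=∅; C=∅; D=∅⟩
→ final value 6

Answer: 6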